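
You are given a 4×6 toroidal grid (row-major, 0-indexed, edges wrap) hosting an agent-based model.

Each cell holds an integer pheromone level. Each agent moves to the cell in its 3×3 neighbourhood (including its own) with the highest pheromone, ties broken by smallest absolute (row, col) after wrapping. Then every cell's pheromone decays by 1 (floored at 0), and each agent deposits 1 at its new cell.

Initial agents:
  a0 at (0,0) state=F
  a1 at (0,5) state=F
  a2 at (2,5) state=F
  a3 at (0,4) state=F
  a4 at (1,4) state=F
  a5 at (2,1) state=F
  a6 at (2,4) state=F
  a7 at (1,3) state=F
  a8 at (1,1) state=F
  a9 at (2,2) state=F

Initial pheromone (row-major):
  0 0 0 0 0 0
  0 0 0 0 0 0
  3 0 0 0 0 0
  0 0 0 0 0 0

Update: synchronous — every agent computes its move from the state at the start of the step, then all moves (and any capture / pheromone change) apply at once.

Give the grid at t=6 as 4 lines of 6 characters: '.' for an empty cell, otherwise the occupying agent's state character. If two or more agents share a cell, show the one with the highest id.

F..F..
......
F.....
......

t=1: a0@(0,0) a1@(0,0) a2@(2,0) a3@(0,3) a4@(0,3) a5@(2,0) a6@(1,3) a7@(0,2) a8@(2,0) a9@(1,1) | pheromone: 2 0 1 2 0 0 / 0 1 0 1 0 0 / 5 0 0 0 0 0 / 0 0 0 0 0 0
t=2: a0@(0,0) a1@(0,0) a2@(2,0) a3@(0,3) a4@(0,3) a5@(2,0) a6@(0,3) a7@(0,3) a8@(2,0) a9@(2,0) | pheromone: 3 0 0 5 0 0 / 0 0 0 0 0 0 / 8 0 0 0 0 0 / 0 0 0 0 0 0
t=3: a0@(0,0) a1@(0,0) a2@(2,0) a3@(0,3) a4@(0,3) a5@(2,0) a6@(0,3) a7@(0,3) a8@(2,0) a9@(2,0) | pheromone: 4 0 0 8 0 0 / 0 0 0 0 0 0 / 11 0 0 0 0 0 / 0 0 0 0 0 0
t=4: a0@(0,0) a1@(0,0) a2@(2,0) a3@(0,3) a4@(0,3) a5@(2,0) a6@(0,3) a7@(0,3) a8@(2,0) a9@(2,0) | pheromone: 5 0 0 11 0 0 / 0 0 0 0 0 0 / 14 0 0 0 0 0 / 0 0 0 0 0 0
t=5: a0@(0,0) a1@(0,0) a2@(2,0) a3@(0,3) a4@(0,3) a5@(2,0) a6@(0,3) a7@(0,3) a8@(2,0) a9@(2,0) | pheromone: 6 0 0 14 0 0 / 0 0 0 0 0 0 / 17 0 0 0 0 0 / 0 0 0 0 0 0
t=6: a0@(0,0) a1@(0,0) a2@(2,0) a3@(0,3) a4@(0,3) a5@(2,0) a6@(0,3) a7@(0,3) a8@(2,0) a9@(2,0) | pheromone: 7 0 0 17 0 0 / 0 0 0 0 0 0 / 20 0 0 0 0 0 / 0 0 0 0 0 0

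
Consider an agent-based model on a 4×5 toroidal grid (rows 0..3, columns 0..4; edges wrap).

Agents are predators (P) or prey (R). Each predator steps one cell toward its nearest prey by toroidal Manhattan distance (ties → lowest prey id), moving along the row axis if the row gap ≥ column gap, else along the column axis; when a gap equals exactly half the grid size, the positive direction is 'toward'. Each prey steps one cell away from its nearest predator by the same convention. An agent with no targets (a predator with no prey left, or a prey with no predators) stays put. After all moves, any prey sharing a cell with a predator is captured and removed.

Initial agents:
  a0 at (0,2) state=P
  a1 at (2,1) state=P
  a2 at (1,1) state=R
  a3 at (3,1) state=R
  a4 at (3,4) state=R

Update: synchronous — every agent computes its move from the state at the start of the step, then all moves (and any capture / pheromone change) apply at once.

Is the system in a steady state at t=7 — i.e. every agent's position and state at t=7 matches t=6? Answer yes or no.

t=1: a0@(1,2):P a1@(1,1):P a2@(0,1):R a3@(0,1):R a4@(3,0):R
t=2: a0@(0,2):P a1@(0,1):P a2@(3,1):R a3@(3,1):R a4@(2,0):R
t=3: a0@(3,2):P a1@(3,1):P a2@(2,1):R a3@(2,1):R a4@(1,0):R
t=4: a0@(2,2):P a1@(2,1):P a2@(1,1):R a3@(1,1):R a4@(0,0):R
t=5: a0@(1,2):P a1@(1,1):P a2@(0,1):R a3@(0,1):R a4@(3,0):R
t=6: a0@(0,2):P a1@(0,1):P a2@(3,1):R a3@(3,1):R a4@(2,0):R
t=7: a0@(3,2):P a1@(3,1):P a2@(2,1):R a3@(2,1):R a4@(1,0):R

no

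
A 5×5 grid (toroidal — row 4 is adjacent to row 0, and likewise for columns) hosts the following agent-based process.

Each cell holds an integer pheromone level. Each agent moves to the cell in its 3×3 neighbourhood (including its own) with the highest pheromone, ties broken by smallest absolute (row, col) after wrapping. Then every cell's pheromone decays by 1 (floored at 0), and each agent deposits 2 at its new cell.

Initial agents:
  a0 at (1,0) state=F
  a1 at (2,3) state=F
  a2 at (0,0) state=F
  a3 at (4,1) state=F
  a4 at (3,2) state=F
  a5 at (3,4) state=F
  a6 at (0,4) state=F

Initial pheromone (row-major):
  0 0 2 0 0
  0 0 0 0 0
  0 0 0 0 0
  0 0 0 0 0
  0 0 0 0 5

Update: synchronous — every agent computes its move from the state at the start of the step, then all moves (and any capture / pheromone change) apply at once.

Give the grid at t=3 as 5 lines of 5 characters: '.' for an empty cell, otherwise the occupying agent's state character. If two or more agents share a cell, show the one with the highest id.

t=1: a0@(0,0) a1@(1,2) a2@(4,4) a3@(0,2) a4@(2,1) a5@(4,4) a6@(4,4) | pheromone: 2 0 3 0 0 / 0 0 2 0 0 / 0 2 0 0 0 / 0 0 0 0 0 / 0 0 0 0 10
t=2: a0@(4,4) a1@(0,2) a2@(4,4) a3@(0,2) a4@(1,2) a5@(4,4) a6@(4,4) | pheromone: 1 0 6 0 0 / 0 0 3 0 0 / 0 1 0 0 0 / 0 0 0 0 0 / 0 0 0 0 17
t=3: a0@(4,4) a1@(0,2) a2@(4,4) a3@(0,2) a4@(0,2) a5@(4,4) a6@(4,4) | pheromone: 0 0 11 0 0 / 0 0 2 0 0 / 0 0 0 0 0 / 0 0 0 0 0 / 0 0 0 0 24

..F..
.....
.....
.....
....F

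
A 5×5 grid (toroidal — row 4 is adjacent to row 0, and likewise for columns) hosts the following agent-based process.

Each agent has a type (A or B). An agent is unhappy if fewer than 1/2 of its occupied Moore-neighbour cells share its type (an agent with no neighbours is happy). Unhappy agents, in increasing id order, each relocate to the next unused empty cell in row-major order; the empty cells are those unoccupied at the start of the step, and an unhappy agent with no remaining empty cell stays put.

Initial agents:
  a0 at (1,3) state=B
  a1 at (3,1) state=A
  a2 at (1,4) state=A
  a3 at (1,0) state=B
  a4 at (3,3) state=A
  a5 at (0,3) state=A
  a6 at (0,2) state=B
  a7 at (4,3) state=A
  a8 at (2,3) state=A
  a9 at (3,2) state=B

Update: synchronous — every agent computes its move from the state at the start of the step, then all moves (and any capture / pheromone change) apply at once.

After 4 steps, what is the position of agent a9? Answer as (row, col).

(0, 4)

t=1: a0@(0,0):B a1@(0,1):A a2@(1,4):A a3@(0,4):B a4@(3,3):A a5@(0,3):A a6@(1,1):B a7@(4,3):A a8@(2,3):A a9@(1,2):B
t=2: a0@(0,0):B a1@(0,2):A a2@(1,4):A a3@(1,0):B a4@(3,3):A a5@(0,3):A a6@(1,1):B a7@(4,3):A a8@(2,3):A a9@(1,3):B
t=3: a0@(0,0):B a1@(0,2):A a2@(0,1):A a3@(1,0):B a4@(3,3):A a5@(0,3):A a6@(1,1):B a7@(4,3):A a8@(2,3):A a9@(0,4):B
t=4: a0@(0,0):B a1@(0,2):A a2@(1,2):A a3@(1,0):B a4@(3,3):A a5@(0,3):A a6@(1,1):B a7@(4,3):A a8@(2,3):A a9@(0,4):B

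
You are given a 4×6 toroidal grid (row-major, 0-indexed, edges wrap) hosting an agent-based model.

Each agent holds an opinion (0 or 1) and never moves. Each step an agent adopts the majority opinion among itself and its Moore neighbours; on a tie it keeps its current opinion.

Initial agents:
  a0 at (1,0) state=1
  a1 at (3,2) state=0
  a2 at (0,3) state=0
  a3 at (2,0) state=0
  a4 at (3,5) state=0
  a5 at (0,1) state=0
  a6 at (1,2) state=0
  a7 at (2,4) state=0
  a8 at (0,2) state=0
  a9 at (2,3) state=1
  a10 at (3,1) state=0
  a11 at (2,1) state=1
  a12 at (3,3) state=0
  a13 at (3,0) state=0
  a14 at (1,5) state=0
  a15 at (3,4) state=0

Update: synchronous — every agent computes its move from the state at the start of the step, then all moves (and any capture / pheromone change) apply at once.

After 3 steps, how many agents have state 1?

0

t=1: a0@(1,0):0 a1@(3,2):0 a2@(0,3):0 a3@(2,0):0 a4@(3,5):0 a5@(0,1):0 a6@(1,2):0 a7@(2,4):0 a8@(0,2):0 a9@(2,3):0 a10@(3,1):0 a11@(2,1):0 a12@(3,3):0 a13@(3,0):0 a14@(1,5):0 a15@(3,4):0
t=2: (unchanged — steady state)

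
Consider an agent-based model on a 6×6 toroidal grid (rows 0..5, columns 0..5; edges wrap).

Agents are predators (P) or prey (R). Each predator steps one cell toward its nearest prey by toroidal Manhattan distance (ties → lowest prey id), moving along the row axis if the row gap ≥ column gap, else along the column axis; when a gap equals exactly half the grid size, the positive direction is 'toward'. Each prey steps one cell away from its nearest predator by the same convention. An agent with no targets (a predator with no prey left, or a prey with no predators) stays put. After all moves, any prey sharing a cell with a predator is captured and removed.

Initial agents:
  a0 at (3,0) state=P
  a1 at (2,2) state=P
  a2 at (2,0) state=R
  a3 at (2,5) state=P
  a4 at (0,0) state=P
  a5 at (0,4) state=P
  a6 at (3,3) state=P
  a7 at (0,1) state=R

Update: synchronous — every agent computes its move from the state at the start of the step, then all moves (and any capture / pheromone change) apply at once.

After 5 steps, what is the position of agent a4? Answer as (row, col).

(0, 5)

t=1: a0@(2,0):P a1@(2,1):P a2@(1,0):R a3@(2,0):P a4@(0,1):P a5@(0,5):P a6@(3,4):P a7@(0,2):R
t=2: a0@(1,0):P a1@(1,1):P a2@(0,0):R a3@(1,0):P a4@(0,2):P a5@(1,5):P a6@(2,4):P a7@(0,3):R
t=3: a0@(0,0):P a1@(0,1):P a2@(5,0):R a3@(0,0):P a4@(0,3):P a5@(0,5):P a6@(1,4):P a7@(0,4):R
t=4: a0@(5,0):P a1@(5,1):P a2@(4,0):R a3@(5,0):P a4@(0,4):P a5@(0,4):P a6@(0,4):P a7@(0,5):R
t=5: a0@(4,0):P a1@(4,1):P a2@(3,0):R a3@(4,0):P a4@(0,5):P a5@(0,5):P a6@(0,5):P a7@(0,0):R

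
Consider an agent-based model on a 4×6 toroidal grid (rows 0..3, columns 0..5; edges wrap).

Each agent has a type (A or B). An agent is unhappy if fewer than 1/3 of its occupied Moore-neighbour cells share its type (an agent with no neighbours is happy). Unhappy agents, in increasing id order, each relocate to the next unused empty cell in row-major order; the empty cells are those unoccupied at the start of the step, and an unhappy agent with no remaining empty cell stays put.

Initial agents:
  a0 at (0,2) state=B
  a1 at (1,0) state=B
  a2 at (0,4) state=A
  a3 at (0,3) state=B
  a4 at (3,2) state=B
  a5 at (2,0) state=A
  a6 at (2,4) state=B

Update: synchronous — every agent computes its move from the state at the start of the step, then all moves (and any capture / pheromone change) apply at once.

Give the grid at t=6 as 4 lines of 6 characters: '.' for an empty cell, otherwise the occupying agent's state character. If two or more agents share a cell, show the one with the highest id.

..BBB.
AA....
....B.
..B...

t=1: a0@(0,2):B a1@(0,0):B a2@(0,1):A a3@(0,3):B a4@(3,2):B a5@(0,5):A a6@(2,4):B
t=2: a0@(0,2):B a1@(0,4):B a2@(1,0):A a3@(0,3):B a4@(3,2):B a5@(1,1):A a6@(2,4):B
t=3: (unchanged — steady state)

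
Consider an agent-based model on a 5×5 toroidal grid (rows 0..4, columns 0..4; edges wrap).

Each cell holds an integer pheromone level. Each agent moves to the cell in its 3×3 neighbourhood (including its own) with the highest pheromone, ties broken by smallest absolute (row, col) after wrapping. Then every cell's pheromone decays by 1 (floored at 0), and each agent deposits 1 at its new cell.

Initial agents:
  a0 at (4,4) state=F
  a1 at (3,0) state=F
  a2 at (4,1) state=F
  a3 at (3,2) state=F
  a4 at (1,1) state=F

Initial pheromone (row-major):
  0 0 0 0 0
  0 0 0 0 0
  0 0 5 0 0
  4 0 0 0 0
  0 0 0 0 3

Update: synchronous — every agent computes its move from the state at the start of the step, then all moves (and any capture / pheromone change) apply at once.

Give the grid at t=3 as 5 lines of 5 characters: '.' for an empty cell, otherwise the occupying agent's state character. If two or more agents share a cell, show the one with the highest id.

.....
.....
..F..
F....
.....

t=1: a0@(3,0) a1@(3,0) a2@(3,0) a3@(2,2) a4@(2,2) | pheromone: 0 0 0 0 0 / 0 0 0 0 0 / 0 0 6 0 0 / 6 0 0 0 0 / 0 0 0 0 2
t=2: a0@(3,0) a1@(3,0) a2@(3,0) a3@(2,2) a4@(2,2) | pheromone: 0 0 0 0 0 / 0 0 0 0 0 / 0 0 7 0 0 / 8 0 0 0 0 / 0 0 0 0 1
t=3: a0@(3,0) a1@(3,0) a2@(3,0) a3@(2,2) a4@(2,2) | pheromone: 0 0 0 0 0 / 0 0 0 0 0 / 0 0 8 0 0 / 10 0 0 0 0 / 0 0 0 0 0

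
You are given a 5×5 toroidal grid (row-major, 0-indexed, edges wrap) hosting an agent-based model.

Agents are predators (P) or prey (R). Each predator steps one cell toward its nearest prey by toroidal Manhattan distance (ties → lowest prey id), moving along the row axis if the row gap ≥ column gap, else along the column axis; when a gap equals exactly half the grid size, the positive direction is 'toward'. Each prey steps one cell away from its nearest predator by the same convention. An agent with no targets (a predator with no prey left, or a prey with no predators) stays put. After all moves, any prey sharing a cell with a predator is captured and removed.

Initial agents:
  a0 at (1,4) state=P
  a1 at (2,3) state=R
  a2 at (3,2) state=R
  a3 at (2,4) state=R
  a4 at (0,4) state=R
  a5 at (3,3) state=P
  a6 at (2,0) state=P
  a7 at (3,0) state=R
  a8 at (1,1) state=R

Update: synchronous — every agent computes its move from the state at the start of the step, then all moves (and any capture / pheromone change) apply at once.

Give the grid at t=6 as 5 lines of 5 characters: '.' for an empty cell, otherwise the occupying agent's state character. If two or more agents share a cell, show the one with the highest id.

t=1: a0@(2,4):P a1@(1,3):R a2@(3,1):R a3@(3,4):R a4@(4,4):R a5@(2,3):P a6@(2,4):P a7@(4,0):R a8@(1,2):R
t=2: a0@(3,4):P a1@(0,3):R a2@(3,2):R a3@(4,4):R a4@(0,4):R a5@(1,3):P a6@(3,4):P a7@(0,0):R a8@(0,2):R
t=3: a0@(4,4):P a1@(4,3):R a2@(3,1):R a3@(0,4):R a4@(1,4):R a5@(0,3):P a6@(4,4):P a7@(1,0):R a8@(4,2):R
t=4: a0@(4,3):P a1@(4,2):R a2@(3,2):R a3@(1,4):R a4@(2,4):R a5@(4,3):P a6@(4,3):P a7@(2,0):R a8@(4,1):R
t=5: a0@(4,2):P a1@(4,1):R a2@(2,2):R a3@(2,4):R a4@(1,4):R a5@(4,2):P a6@(4,2):P a7@(1,0):R a8@(4,0):R
t=6: a0@(4,1):P a1@(4,0):R a2@(1,2):R a3@(1,4):R a4@(2,4):R a5@(4,1):P a6@(4,1):P a7@(2,0):R a8@(4,4):R

.....
..R.R
R...R
.....
RP..R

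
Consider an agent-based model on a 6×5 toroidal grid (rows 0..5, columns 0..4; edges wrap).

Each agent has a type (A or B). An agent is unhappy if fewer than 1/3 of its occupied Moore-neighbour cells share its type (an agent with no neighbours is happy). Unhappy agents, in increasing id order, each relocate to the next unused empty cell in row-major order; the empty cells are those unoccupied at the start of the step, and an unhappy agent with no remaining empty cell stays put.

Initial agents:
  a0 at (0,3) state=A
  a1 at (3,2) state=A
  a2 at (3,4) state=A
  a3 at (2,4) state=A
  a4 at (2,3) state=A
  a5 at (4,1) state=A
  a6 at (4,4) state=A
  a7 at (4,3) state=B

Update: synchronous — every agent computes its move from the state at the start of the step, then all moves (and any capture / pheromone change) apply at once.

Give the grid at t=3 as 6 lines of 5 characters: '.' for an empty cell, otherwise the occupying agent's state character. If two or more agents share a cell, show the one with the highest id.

t=1: a0@(0,3):A a1@(3,2):A a2@(3,4):A a3@(2,4):A a4@(2,3):A a5@(4,1):A a6@(4,4):A a7@(0,0):B
t=2: (unchanged — steady state)

B..A.
.....
...AA
..A.A
.A..A
.....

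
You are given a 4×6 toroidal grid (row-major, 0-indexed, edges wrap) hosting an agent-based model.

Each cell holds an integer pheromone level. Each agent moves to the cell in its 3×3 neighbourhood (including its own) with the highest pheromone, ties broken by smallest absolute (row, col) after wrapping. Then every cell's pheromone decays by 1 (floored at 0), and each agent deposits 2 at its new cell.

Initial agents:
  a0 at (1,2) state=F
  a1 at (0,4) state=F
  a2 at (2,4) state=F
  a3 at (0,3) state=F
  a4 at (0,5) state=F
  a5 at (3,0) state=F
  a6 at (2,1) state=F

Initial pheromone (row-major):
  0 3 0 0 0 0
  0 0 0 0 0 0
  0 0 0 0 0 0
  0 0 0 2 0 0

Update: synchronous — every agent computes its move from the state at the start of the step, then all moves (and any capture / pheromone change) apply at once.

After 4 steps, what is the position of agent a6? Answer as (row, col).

t=1: a0@(0,1) a1@(3,3) a2@(3,3) a3@(3,3) a4@(0,0) a5@(0,1) a6@(1,0) | pheromone: 2 6 0 0 0 0 / 2 0 0 0 0 0 / 0 0 0 0 0 0 / 0 0 0 7 0 0
t=2: a0@(0,1) a1@(3,3) a2@(3,3) a3@(3,3) a4@(0,1) a5@(0,1) a6@(0,1) | pheromone: 1 13 0 0 0 0 / 1 0 0 0 0 0 / 0 0 0 0 0 0 / 0 0 0 12 0 0
t=3: a0@(0,1) a1@(3,3) a2@(3,3) a3@(3,3) a4@(0,1) a5@(0,1) a6@(0,1) | pheromone: 0 20 0 0 0 0 / 0 0 0 0 0 0 / 0 0 0 0 0 0 / 0 0 0 17 0 0
t=4: a0@(0,1) a1@(3,3) a2@(3,3) a3@(3,3) a4@(0,1) a5@(0,1) a6@(0,1) | pheromone: 0 27 0 0 0 0 / 0 0 0 0 0 0 / 0 0 0 0 0 0 / 0 0 0 22 0 0

(0, 1)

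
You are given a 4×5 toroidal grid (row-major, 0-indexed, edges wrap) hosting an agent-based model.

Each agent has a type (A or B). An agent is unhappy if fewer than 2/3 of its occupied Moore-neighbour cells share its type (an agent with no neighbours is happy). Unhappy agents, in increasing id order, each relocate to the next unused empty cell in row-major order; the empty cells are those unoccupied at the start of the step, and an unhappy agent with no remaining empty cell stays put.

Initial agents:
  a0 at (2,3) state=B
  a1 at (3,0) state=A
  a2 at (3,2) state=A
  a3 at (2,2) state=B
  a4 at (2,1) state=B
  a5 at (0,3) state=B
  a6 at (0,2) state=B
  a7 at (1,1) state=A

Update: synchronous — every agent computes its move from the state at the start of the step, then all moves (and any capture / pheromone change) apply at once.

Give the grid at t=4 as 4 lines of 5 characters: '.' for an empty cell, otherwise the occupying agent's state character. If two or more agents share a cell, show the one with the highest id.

t=1: a0@(0,0):B a1@(0,1):A a2@(0,4):A a3@(1,0):B a4@(1,2):B a5@(1,3):B a6@(1,4):B a7@(2,0):A
t=2: a0@(0,2):B a1@(0,3):A a2@(1,1):A a3@(2,1):B a4@(2,2):B a5@(1,3):B a6@(2,3):B a7@(2,4):A
t=3: a0@(0,0):B a1@(0,1):A a2@(0,4):A a3@(1,0):B a4@(2,2):B a5@(1,2):B a6@(2,3):B a7@(1,4):A
t=4: a0@(0,2):B a1@(0,3):A a2@(1,1):A a3@(1,3):B a4@(2,2):B a5@(1,2):B a6@(2,3):B a7@(2,0):A

..BA.
.ABB.
A.BB.
.....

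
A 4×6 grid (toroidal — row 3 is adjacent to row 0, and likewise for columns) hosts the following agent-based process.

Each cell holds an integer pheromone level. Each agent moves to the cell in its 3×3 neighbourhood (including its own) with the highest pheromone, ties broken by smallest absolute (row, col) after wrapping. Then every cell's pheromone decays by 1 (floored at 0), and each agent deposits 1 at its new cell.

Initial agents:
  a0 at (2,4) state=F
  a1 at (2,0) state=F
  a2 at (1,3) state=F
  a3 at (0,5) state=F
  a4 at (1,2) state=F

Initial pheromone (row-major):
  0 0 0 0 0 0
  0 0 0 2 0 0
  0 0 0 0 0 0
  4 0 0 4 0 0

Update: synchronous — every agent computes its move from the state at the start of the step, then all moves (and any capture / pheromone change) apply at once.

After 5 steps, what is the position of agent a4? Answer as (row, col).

t=1: a0@(3,3) a1@(3,0) a2@(1,3) a3@(3,0) a4@(1,3) | pheromone: 0 0 0 0 0 0 / 0 0 0 3 0 0 / 0 0 0 0 0 0 / 5 0 0 4 0 0
t=2: a0@(3,3) a1@(3,0) a2@(1,3) a3@(3,0) a4@(1,3) | pheromone: 0 0 0 0 0 0 / 0 0 0 4 0 0 / 0 0 0 0 0 0 / 6 0 0 4 0 0
t=3: a0@(3,3) a1@(3,0) a2@(1,3) a3@(3,0) a4@(1,3) | pheromone: 0 0 0 0 0 0 / 0 0 0 5 0 0 / 0 0 0 0 0 0 / 7 0 0 4 0 0
t=4: a0@(3,3) a1@(3,0) a2@(1,3) a3@(3,0) a4@(1,3) | pheromone: 0 0 0 0 0 0 / 0 0 0 6 0 0 / 0 0 0 0 0 0 / 8 0 0 4 0 0
t=5: a0@(3,3) a1@(3,0) a2@(1,3) a3@(3,0) a4@(1,3) | pheromone: 0 0 0 0 0 0 / 0 0 0 7 0 0 / 0 0 0 0 0 0 / 9 0 0 4 0 0

(1, 3)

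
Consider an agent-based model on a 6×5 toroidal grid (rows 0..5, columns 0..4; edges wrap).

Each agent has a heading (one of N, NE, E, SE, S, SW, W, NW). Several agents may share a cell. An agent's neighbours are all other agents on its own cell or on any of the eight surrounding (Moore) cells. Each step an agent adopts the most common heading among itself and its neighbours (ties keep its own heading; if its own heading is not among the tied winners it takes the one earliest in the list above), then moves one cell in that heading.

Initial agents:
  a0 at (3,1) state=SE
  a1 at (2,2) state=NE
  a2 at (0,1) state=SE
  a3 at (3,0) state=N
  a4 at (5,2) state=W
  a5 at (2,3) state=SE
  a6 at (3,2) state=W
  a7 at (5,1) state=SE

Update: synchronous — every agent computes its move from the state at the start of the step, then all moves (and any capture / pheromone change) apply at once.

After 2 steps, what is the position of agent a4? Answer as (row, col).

(1, 4)

t=1: a0@(4,2):SE a1@(3,3):SE a2@(1,2):SE a3@(2,0):N a4@(0,3):SE a5@(3,4):SE a6@(4,3):SE a7@(0,2):SE
t=2: a0@(5,3):SE a1@(4,4):SE a2@(2,3):SE a3@(1,0):N a4@(1,4):SE a5@(4,0):SE a6@(5,4):SE a7@(1,3):SE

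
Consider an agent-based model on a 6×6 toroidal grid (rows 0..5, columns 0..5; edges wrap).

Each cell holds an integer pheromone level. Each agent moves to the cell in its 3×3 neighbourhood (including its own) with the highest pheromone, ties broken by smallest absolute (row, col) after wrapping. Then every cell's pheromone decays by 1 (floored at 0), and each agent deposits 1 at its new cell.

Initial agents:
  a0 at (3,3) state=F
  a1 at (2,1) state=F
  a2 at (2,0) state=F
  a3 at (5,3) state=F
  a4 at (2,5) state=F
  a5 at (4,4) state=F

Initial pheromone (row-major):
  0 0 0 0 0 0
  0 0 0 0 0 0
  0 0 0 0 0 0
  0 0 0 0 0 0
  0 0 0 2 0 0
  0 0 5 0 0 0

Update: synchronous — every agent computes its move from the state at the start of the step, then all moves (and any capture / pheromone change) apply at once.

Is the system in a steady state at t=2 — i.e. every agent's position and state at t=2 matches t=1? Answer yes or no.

t=1: a0@(4,3) a1@(1,0) a2@(1,0) a3@(5,2) a4@(1,0) a5@(4,3) | pheromone: 0 0 0 0 0 0 / 3 0 0 0 0 0 / 0 0 0 0 0 0 / 0 0 0 0 0 0 / 0 0 0 3 0 0 / 0 0 5 0 0 0
t=2: a0@(5,2) a1@(1,0) a2@(1,0) a3@(5,2) a4@(1,0) a5@(5,2) | pheromone: 0 0 0 0 0 0 / 5 0 0 0 0 0 / 0 0 0 0 0 0 / 0 0 0 0 0 0 / 0 0 0 2 0 0 / 0 0 7 0 0 0

no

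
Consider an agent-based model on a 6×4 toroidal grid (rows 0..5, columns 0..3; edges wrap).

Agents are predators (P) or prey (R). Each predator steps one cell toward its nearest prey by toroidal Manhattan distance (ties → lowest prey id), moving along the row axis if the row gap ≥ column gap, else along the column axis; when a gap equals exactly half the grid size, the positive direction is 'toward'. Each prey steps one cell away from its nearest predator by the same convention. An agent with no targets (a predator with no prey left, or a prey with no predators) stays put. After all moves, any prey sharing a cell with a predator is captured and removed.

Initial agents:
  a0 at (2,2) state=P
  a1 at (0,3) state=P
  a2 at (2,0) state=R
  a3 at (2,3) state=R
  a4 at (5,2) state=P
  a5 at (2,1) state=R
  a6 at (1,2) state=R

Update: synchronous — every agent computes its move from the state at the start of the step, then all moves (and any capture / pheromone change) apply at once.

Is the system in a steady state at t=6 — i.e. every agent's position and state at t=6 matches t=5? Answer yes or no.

yes

t=1: a0@(2,3):P a1@(1,3):P a3@(2,0):R a4@(0,2):P a5@(2,0):R
t=2: a0@(2,0):P a1@(2,3):P a3@(2,1):R a4@(1,2):P a5@(2,1):R
t=3: a0@(2,1):P a1@(2,0):P a4@(2,2):P
t=4: (unchanged — steady state)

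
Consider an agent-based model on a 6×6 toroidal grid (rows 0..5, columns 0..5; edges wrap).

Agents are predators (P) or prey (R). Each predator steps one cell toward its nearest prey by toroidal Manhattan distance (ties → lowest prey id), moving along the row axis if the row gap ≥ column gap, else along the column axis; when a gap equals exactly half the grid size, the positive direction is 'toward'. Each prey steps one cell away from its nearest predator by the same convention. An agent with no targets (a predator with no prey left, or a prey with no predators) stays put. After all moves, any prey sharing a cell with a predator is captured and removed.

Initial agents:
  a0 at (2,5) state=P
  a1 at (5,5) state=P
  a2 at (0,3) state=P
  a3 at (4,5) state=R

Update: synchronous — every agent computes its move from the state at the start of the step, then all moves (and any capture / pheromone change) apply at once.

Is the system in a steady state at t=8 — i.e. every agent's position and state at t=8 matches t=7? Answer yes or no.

t=1: a0@(3,5):P a1@(4,5):P a2@(5,3):P
t=2: (unchanged — steady state)

yes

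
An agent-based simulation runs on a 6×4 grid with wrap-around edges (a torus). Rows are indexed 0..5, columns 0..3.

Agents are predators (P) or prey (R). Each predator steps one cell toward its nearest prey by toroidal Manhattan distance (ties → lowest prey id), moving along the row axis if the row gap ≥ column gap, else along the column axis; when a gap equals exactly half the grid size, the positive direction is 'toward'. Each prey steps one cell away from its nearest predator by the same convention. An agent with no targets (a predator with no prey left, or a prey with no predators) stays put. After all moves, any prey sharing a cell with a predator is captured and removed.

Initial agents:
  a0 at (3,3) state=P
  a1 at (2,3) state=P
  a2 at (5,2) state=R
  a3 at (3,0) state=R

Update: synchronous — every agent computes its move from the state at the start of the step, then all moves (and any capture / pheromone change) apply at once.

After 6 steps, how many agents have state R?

t=1: a0@(3,0):P a1@(3,3):P a2@(0,2):R a3@(3,1):R
t=2: a0@(3,1):P a1@(3,0):P a2@(5,2):R a3@(3,2):R
t=3: a0@(3,2):P a1@(3,1):P a2@(0,2):R a3@(3,3):R
t=4: a0@(3,3):P a1@(3,2):P a2@(5,2):R a3@(3,0):R
t=5: a0@(3,0):P a1@(4,2):P a2@(0,2):R a3@(3,1):R
t=6: a0@(3,1):P a1@(5,2):P a2@(1,2):R a3@(3,2):R

2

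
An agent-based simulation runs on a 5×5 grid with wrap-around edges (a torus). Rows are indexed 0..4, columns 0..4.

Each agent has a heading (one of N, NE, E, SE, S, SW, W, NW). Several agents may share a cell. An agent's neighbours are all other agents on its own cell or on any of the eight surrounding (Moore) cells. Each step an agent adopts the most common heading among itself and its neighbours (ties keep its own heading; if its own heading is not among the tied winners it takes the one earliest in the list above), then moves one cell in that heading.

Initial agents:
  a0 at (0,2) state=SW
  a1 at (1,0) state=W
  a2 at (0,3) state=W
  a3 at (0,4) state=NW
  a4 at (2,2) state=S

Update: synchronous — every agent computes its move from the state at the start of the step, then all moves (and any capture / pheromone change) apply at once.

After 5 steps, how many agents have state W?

4

t=1: a0@(1,1):SW a1@(1,4):W a2@(0,2):W a3@(0,3):W a4@(3,2):S
t=2: a0@(2,0):SW a1@(1,3):W a2@(0,1):W a3@(0,2):W a4@(4,2):S
t=3: a0@(3,4):SW a1@(1,2):W a2@(0,0):W a3@(0,1):W a4@(4,1):W
t=4: a0@(4,3):SW a1@(1,1):W a2@(0,4):W a3@(0,0):W a4@(4,0):W
t=5: a0@(0,2):SW a1@(1,0):W a2@(0,3):W a3@(0,4):W a4@(4,4):W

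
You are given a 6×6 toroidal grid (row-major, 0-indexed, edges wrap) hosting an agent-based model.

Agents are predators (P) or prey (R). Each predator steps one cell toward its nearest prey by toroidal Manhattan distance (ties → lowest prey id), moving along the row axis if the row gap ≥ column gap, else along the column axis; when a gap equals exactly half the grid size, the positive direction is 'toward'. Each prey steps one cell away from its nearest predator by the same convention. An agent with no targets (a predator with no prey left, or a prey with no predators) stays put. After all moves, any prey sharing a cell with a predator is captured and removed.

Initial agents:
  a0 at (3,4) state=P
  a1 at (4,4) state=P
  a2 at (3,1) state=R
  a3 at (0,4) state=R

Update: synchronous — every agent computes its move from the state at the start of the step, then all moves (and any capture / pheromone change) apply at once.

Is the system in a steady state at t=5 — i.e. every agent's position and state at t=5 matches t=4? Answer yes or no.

t=1: a0@(3,5):P a1@(5,4):P a2@(3,0):R a3@(1,4):R
t=2: a0@(3,0):P a1@(0,4):P a2@(3,1):R a3@(2,4):R
t=3: a0@(3,1):P a1@(1,4):P a2@(3,2):R a3@(3,4):R
t=4: a0@(3,2):P a1@(2,4):P a2@(3,3):R a3@(4,4):R
t=5: a0@(3,3):P a1@(3,4):P a3@(5,4):R

no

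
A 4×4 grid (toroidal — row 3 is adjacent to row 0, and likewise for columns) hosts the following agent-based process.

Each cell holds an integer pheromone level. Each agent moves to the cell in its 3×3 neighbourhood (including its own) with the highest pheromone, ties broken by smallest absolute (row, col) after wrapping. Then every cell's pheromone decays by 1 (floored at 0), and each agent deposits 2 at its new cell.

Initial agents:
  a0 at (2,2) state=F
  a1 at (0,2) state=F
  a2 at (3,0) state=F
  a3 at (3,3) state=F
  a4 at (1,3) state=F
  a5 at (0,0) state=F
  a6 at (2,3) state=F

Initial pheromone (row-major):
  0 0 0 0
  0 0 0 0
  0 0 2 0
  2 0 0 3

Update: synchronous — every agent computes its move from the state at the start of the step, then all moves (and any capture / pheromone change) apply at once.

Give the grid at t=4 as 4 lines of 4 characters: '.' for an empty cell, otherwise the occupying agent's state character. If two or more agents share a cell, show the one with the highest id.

t=1: a0@(3,3) a1@(3,3) a2@(3,3) a3@(3,3) a4@(2,2) a5@(3,3) a6@(3,3) | pheromone: 0 0 0 0 / 0 0 0 0 / 0 0 3 0 / 1 0 0 14
t=2: a0@(3,3) a1@(3,3) a2@(3,3) a3@(3,3) a4@(3,3) a5@(3,3) a6@(3,3) | pheromone: 0 0 0 0 / 0 0 0 0 / 0 0 2 0 / 0 0 0 27
t=3: a0@(3,3) a1@(3,3) a2@(3,3) a3@(3,3) a4@(3,3) a5@(3,3) a6@(3,3) | pheromone: 0 0 0 0 / 0 0 0 0 / 0 0 1 0 / 0 0 0 40
t=4: a0@(3,3) a1@(3,3) a2@(3,3) a3@(3,3) a4@(3,3) a5@(3,3) a6@(3,3) | pheromone: 0 0 0 0 / 0 0 0 0 / 0 0 0 0 / 0 0 0 53

....
....
....
...F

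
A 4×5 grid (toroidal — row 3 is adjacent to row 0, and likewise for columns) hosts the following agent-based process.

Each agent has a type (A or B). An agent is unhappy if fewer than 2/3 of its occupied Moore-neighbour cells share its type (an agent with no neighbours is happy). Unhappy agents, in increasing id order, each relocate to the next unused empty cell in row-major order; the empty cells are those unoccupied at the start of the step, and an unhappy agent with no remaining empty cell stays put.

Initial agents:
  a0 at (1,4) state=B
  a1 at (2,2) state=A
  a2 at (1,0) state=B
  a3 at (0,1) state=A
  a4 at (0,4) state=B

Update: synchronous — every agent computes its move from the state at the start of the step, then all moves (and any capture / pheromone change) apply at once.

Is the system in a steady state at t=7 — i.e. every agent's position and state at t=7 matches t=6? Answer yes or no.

no

t=1: a0@(1,4):B a1@(2,2):A a2@(1,0):B a3@(0,0):A a4@(0,4):B
t=2: a0@(1,4):B a1@(2,2):A a2@(1,0):B a3@(0,1):A a4@(0,4):B
t=3: a0@(1,4):B a1@(2,2):A a2@(1,0):B a3@(0,0):A a4@(0,4):B
t=4: a0@(1,4):B a1@(2,2):A a2@(1,0):B a3@(0,1):A a4@(0,4):B
t=5: a0@(1,4):B a1@(2,2):A a2@(1,0):B a3@(0,0):A a4@(0,4):B
t=6: a0@(1,4):B a1@(2,2):A a2@(1,0):B a3@(0,1):A a4@(0,4):B
t=7: a0@(1,4):B a1@(2,2):A a2@(1,0):B a3@(0,0):A a4@(0,4):B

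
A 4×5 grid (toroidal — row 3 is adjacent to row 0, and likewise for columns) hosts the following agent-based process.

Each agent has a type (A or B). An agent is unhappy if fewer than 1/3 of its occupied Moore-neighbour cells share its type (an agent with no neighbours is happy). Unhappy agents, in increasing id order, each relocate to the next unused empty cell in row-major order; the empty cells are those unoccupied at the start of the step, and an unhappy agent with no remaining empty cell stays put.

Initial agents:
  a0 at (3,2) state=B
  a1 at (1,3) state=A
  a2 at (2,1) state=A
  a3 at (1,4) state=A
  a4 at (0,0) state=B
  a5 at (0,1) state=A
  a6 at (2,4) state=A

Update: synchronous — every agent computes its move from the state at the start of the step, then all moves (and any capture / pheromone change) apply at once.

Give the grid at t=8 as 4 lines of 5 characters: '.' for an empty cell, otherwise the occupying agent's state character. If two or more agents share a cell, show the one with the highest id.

BB.A.
A..AA
....A
.....

t=1: a0@(0,2):B a1@(1,3):A a2@(0,3):A a3@(1,4):A a4@(0,4):B a5@(1,0):A a6@(2,4):A
t=2: a0@(0,0):B a1@(1,3):A a2@(0,3):A a3@(1,4):A a4@(0,1):B a5@(1,0):A a6@(2,4):A
t=3: (unchanged — steady state)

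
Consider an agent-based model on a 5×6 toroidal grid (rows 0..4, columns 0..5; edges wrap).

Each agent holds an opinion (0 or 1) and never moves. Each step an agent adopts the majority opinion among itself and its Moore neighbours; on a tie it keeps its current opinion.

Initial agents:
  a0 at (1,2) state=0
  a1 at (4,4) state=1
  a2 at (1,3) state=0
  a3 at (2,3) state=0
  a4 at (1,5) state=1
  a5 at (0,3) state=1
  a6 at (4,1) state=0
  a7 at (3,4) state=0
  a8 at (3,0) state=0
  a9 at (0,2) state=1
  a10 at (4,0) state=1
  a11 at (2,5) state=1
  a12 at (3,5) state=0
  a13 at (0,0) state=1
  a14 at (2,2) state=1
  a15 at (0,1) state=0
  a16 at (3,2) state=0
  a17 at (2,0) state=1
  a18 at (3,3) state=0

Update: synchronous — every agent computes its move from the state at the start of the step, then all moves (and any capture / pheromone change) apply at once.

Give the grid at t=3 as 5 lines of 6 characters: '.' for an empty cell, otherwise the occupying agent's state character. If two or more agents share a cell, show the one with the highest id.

t=1: a0@(1,2):0 a1@(4,4):0 a2@(1,3):0 a3@(2,3):0 a4@(1,5):1 a5@(0,3):1 a6@(4,1):0 a7@(3,4):0 a8@(3,0):0 a9@(0,2):0 a10@(4,0):0 a11@(2,5):1 a12@(3,5):1 a13@(0,0):1 a14@(2,2):0 a15@(0,1):0 a16@(3,2):0 a17@(2,0):1 a18@(3,3):0
t=2: a0@(1,2):0 a1@(4,4):0 a2@(1,3):0 a3@(2,3):0 a4@(1,5):1 a5@(0,3):0 a6@(4,1):0 a7@(3,4):0 a8@(3,0):0 a9@(0,2):0 a10@(4,0):0 a11@(2,5):1 a12@(3,5):0 a13@(0,0):0 a14@(2,2):0 a15@(0,1):0 a16@(3,2):0 a17@(2,0):1 a18@(3,3):0
t=3: (unchanged — steady state)

0000..
..00.1
1.00.1
0.0000
00..0.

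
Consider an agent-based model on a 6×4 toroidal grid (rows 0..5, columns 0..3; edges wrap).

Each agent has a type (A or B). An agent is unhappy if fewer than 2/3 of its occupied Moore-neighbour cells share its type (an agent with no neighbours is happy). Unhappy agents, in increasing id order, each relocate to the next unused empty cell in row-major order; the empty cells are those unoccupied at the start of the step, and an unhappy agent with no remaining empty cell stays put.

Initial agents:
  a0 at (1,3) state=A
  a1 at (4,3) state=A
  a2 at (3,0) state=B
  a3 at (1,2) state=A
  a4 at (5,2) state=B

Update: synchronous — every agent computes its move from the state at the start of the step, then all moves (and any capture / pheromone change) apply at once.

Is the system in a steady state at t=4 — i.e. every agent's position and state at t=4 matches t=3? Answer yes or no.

no

t=1: a0@(1,3):A a1@(0,0):A a2@(0,1):B a3@(1,2):A a4@(0,2):B
t=2: a0@(1,3):A a1@(0,3):A a2@(1,0):B a3@(1,1):A a4@(2,0):B
t=3: a0@(0,0):A a1@(0,1):A a2@(0,2):B a3@(1,2):A a4@(2,1):B
t=4: a0@(0,0):A a1@(0,1):A a2@(0,3):B a3@(1,0):A a4@(1,1):B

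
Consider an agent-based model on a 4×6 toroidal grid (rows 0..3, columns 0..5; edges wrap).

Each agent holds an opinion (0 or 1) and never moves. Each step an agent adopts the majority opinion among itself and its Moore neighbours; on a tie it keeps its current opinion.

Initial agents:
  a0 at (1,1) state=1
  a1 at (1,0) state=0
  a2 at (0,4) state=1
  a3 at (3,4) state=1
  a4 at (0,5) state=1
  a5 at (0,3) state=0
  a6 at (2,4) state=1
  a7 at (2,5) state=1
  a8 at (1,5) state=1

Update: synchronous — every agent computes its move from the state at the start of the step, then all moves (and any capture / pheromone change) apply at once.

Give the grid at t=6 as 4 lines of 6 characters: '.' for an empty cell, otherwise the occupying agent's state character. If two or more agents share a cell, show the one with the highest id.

...111
11...1
....11
....1.

t=1: a0@(1,1):1 a1@(1,0):1 a2@(0,4):1 a3@(3,4):1 a4@(0,5):1 a5@(0,3):1 a6@(2,4):1 a7@(2,5):1 a8@(1,5):1
t=2: (unchanged — steady state)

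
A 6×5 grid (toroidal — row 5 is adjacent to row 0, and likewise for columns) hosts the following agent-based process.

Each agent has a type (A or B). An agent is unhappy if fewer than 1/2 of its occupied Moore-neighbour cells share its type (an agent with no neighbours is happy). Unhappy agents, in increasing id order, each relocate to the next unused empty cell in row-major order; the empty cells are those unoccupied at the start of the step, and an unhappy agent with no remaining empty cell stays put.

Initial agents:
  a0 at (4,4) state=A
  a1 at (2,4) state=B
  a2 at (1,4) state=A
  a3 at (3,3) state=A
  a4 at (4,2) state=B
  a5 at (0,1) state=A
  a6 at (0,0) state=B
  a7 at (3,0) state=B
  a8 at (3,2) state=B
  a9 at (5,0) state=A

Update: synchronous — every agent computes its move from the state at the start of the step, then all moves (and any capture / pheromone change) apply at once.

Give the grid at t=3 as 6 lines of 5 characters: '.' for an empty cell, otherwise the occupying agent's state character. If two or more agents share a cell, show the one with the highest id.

.BA.A
A...B
B....
..B..
..B.A
A....

t=1: a0@(4,4):A a1@(0,2):B a2@(0,3):A a3@(0,4):A a4@(4,2):B a5@(0,1):A a6@(1,0):B a7@(3,0):B a8@(3,2):B a9@(5,0):A
t=2: a0@(4,4):A a1@(0,0):B a2@(0,3):A a3@(0,4):A a4@(4,2):B a5@(1,1):A a6@(1,2):B a7@(1,3):B a8@(3,2):B a9@(5,0):A
t=3: a0@(4,4):A a1@(0,1):B a2@(0,2):A a3@(0,4):A a4@(4,2):B a5@(1,0):A a6@(1,4):B a7@(2,0):B a8@(3,2):B a9@(5,0):A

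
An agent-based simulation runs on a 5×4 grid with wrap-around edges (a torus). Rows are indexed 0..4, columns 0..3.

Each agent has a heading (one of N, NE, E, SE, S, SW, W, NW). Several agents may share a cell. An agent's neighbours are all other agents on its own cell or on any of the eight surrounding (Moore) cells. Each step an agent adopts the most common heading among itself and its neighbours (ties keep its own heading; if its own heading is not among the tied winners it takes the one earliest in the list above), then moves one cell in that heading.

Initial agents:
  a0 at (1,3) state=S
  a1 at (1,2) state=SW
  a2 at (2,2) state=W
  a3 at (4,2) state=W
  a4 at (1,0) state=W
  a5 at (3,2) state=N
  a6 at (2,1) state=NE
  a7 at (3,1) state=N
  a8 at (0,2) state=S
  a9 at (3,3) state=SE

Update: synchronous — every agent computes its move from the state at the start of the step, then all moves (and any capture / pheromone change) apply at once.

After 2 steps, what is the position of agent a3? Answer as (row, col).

(2, 2)

t=1: a0@(2,3):S a1@(2,2):S a2@(1,2):N a3@(3,2):N a4@(1,3):W a5@(2,2):N a6@(1,1):N a7@(2,1):N a8@(1,2):S a9@(3,2):W
t=2: a0@(3,3):S a1@(1,2):N a2@(0,2):N a3@(2,2):N a4@(2,3):S a5@(1,2):N a6@(0,1):N a7@(1,1):N a8@(0,2):N a9@(2,2):N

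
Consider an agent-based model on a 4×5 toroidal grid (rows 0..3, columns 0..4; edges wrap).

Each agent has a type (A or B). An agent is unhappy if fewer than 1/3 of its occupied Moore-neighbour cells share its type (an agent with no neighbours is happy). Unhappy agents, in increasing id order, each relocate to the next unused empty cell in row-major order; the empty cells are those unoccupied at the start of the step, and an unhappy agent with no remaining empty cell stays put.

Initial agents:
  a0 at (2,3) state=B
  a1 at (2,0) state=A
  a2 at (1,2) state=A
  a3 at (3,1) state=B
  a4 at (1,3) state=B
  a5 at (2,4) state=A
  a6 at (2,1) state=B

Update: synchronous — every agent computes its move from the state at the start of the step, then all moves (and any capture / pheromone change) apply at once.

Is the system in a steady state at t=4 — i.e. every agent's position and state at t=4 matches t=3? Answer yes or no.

t=1: a0@(2,3):B a1@(2,0):A a2@(0,0):A a3@(3,1):B a4@(1,3):B a5@(2,4):A a6@(2,1):B
t=2: a0@(2,3):B a1@(2,0):A a2@(0,1):A a3@(3,1):B a4@(1,3):B a5@(2,4):A a6@(2,1):B
t=3: a0@(2,3):B a1@(2,0):A a2@(0,0):A a3@(3,1):B a4@(1,3):B a5@(2,4):A a6@(2,1):B
t=4: a0@(2,3):B a1@(2,0):A a2@(0,1):A a3@(3,1):B a4@(1,3):B a5@(2,4):A a6@(2,1):B

no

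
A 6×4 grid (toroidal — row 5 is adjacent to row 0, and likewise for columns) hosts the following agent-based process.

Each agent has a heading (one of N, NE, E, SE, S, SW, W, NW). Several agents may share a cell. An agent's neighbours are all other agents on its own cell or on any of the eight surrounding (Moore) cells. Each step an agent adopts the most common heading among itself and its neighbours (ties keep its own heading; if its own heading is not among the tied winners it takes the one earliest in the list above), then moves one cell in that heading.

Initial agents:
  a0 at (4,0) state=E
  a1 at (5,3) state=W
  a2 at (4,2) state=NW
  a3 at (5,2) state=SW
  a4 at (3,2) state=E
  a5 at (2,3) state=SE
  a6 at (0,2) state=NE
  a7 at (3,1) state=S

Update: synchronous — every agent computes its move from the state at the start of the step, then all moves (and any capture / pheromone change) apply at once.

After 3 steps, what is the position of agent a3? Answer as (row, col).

(2, 3)

t=1: a0@(4,1):E a1@(5,2):W a2@(3,1):NW a3@(0,1):SW a4@(3,3):E a5@(3,0):SE a6@(5,3):NE a7@(3,2):E
t=2: a0@(4,2):E a1@(5,1):W a2@(3,2):E a3@(1,0):SW a4@(3,0):E a5@(3,1):E a6@(4,0):NE a7@(3,3):E
t=3: a0@(4,3):E a1@(5,0):W a2@(3,3):E a3@(2,3):SW a4@(3,1):E a5@(3,2):E a6@(4,1):E a7@(3,0):E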